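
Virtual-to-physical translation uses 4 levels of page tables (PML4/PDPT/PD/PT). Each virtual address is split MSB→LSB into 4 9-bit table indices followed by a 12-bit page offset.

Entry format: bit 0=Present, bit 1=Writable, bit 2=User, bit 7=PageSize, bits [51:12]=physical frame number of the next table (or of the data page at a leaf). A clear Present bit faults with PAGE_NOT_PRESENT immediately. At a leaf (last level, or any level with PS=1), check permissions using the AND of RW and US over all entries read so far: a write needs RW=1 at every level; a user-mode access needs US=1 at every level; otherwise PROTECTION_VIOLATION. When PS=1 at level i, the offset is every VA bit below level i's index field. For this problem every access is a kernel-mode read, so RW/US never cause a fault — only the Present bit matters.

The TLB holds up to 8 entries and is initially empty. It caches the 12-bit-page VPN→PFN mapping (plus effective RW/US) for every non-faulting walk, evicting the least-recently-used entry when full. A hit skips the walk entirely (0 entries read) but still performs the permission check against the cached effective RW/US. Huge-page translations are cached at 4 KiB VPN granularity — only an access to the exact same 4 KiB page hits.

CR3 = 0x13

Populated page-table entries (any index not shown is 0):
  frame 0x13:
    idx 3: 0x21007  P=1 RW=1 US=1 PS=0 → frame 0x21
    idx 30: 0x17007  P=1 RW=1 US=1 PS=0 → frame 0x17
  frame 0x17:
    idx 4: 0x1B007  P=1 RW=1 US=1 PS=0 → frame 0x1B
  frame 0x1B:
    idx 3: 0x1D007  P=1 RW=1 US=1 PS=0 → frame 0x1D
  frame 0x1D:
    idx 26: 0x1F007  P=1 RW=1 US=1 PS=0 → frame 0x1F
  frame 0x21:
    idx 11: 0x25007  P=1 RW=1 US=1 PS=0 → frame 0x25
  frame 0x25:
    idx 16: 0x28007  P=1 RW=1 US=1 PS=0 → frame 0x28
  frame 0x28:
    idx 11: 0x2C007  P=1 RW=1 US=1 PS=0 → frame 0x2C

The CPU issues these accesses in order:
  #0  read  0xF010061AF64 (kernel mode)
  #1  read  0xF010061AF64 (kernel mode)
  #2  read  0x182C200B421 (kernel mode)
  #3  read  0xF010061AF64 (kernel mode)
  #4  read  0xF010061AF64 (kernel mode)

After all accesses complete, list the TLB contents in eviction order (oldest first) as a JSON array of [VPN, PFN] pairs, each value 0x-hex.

Trace:
#0 VA=0xF010061AF64 (r,kernel):
  lvl0: tbl 0x13, slot 30 ⇒ 0x17007 (P1/RW1/US1/PS0)
  lvl1: tbl 0x17, slot 4 ⇒ 0x1B007 (P1/RW1/US1/PS0)
  lvl2: tbl 0x1B, slot 3 ⇒ 0x1D007 (P1/RW1/US1/PS0)
  lvl3: tbl 0x1D, slot 26 ⇒ 0x1F007 (P1/RW1/US1/PS0)
  → PA=0x1FF64  (4 entries read)
#1 VA=0xF010061AF64 (r,kernel):
  TLB hit vpn=0xF010061A → PA=0x1FF64
#2 VA=0x182C200B421 (r,kernel):
  lvl0: tbl 0x13, slot 3 ⇒ 0x21007 (P1/RW1/US1/PS0)
  lvl1: tbl 0x21, slot 11 ⇒ 0x25007 (P1/RW1/US1/PS0)
  lvl2: tbl 0x25, slot 16 ⇒ 0x28007 (P1/RW1/US1/PS0)
  lvl3: tbl 0x28, slot 11 ⇒ 0x2C007 (P1/RW1/US1/PS0)
  → PA=0x2C421  (4 entries read)
#3 VA=0xF010061AF64 (r,kernel):
  TLB hit vpn=0xF010061A → PA=0x1FF64
#4 VA=0xF010061AF64 (r,kernel):
  TLB hit vpn=0xF010061A → PA=0x1FF64

TLB: [["0x182C200B", "0x2C"], ["0xF010061A", "0x1F"]]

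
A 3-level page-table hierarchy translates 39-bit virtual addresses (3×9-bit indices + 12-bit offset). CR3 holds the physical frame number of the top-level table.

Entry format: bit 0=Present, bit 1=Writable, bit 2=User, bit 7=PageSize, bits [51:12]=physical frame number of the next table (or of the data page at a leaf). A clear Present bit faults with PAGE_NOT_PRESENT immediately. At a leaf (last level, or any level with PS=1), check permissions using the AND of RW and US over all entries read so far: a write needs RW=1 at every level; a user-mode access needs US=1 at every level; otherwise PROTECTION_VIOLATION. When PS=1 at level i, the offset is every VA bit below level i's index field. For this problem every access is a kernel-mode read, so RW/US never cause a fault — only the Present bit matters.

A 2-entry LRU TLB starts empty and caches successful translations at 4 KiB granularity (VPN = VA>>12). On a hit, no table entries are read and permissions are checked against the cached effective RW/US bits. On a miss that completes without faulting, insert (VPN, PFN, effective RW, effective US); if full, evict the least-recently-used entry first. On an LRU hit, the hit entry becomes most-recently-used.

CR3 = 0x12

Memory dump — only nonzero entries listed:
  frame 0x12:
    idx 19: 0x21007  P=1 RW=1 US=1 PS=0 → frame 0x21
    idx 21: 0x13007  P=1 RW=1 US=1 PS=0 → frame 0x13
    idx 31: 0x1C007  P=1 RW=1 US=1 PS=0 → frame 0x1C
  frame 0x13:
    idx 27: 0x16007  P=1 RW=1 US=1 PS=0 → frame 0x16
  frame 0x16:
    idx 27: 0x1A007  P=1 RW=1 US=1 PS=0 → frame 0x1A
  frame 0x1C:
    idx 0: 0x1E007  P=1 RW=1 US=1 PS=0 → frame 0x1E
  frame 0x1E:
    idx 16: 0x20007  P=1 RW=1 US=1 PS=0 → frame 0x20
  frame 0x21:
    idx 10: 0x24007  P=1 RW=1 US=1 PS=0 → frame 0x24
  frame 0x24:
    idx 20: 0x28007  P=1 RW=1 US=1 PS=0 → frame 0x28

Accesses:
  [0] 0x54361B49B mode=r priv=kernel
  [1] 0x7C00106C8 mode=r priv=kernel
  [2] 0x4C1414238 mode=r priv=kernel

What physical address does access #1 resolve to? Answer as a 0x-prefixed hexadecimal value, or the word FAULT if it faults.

Per-access translation:
#0 VA=0x54361B49B (r,kernel):
  lvl0: tbl 0x12, slot 21 ⇒ 0x13007 (P1/RW1/US1/PS0)
  lvl1: tbl 0x13, slot 27 ⇒ 0x16007 (P1/RW1/US1/PS0)
  lvl2: tbl 0x16, slot 27 ⇒ 0x1A007 (P1/RW1/US1/PS0)
  → PA=0x1A49B  (3 entries read)
#1 VA=0x7C00106C8 (r,kernel):
  lvl0: tbl 0x12, slot 31 ⇒ 0x1C007 (P1/RW1/US1/PS0)
  lvl1: tbl 0x1C, slot 0 ⇒ 0x1E007 (P1/RW1/US1/PS0)
  lvl2: tbl 0x1E, slot 16 ⇒ 0x20007 (P1/RW1/US1/PS0)
  → PA=0x206C8  (3 entries read)
#2 VA=0x4C1414238 (r,kernel):
  lvl0: tbl 0x12, slot 19 ⇒ 0x21007 (P1/RW1/US1/PS0)
  lvl1: tbl 0x21, slot 10 ⇒ 0x24007 (P1/RW1/US1/PS0)
  lvl2: tbl 0x24, slot 20 ⇒ 0x28007 (P1/RW1/US1/PS0)
  → PA=0x28238  (3 entries read)

Access #1 PA: 0x206C8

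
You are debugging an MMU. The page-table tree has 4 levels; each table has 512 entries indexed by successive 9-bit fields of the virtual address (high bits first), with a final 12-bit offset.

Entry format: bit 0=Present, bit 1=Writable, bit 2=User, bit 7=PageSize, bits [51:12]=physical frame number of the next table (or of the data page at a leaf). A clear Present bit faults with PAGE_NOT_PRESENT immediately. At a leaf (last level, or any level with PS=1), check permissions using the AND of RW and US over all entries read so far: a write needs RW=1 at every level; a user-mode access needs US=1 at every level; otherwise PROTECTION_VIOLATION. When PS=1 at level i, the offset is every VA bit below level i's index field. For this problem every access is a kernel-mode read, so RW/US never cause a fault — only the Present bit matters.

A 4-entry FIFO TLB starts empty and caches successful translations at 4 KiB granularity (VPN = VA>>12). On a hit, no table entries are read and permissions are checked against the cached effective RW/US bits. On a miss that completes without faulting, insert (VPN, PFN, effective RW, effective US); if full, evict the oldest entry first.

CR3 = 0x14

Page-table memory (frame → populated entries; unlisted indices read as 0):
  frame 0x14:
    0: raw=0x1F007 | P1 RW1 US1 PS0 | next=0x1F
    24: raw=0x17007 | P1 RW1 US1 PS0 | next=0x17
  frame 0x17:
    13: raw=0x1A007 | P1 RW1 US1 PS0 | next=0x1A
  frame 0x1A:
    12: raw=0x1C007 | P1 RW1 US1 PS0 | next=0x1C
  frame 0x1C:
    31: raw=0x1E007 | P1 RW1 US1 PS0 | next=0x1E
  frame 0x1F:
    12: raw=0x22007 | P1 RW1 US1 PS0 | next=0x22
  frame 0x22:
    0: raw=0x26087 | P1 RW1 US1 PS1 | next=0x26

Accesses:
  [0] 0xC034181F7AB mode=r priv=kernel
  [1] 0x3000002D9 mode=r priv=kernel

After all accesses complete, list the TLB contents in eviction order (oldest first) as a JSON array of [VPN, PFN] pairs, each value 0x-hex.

Walk each access:
#0 VA=0xC034181F7AB (r,kernel):
  L0 @0x14[24] → 0x17007  P=1,RW=1,US=1,PS=0
  L1 @0x17[13] → 0x1A007  P=1,RW=1,US=1,PS=0
  L2 @0x1A[12] → 0x1C007  P=1,RW=1,US=1,PS=0
  L3 @0x1C[31] → 0x1E007  P=1,RW=1,US=1,PS=0
  ⇒ phys 0x1E7AB  [4 reads]
#1 VA=0x3000002D9 (r,kernel):
  L0 @0x14[0] → 0x1F007  P=1,RW=1,US=1,PS=0
  L1 @0x1F[12] → 0x22007  P=1,RW=1,US=1,PS=0
  L2 @0x22[0] → 0x26087  P=1,RW=1,US=1,PS=1
  ⇒ phys 0x262D9 (huge @L2)  [3 reads]

TLB: [["0xC034181F", "0x1E"], ["0x300000", "0x26"]]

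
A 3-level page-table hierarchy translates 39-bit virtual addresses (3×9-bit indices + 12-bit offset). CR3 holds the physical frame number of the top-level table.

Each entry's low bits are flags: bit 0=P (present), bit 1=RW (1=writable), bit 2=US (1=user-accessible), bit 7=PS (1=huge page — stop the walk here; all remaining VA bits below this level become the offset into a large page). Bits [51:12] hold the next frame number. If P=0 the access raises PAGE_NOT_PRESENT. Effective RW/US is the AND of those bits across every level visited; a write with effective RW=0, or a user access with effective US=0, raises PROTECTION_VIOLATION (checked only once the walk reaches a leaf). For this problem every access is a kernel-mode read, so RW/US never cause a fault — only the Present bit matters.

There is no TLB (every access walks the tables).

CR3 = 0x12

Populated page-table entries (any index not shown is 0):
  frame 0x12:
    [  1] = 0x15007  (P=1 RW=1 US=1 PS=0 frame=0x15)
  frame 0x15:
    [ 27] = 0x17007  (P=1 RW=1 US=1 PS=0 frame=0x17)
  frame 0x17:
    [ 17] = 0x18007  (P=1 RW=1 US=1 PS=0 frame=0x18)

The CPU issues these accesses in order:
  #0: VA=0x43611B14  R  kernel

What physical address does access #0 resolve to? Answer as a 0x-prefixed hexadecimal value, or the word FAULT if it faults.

Trace:
#0 VA=0x43611B14 (r,kernel):
  L0 @0x12[1] → 0x15007  P=1,RW=1,US=1,PS=0
  L1 @0x15[27] → 0x17007  P=1,RW=1,US=1,PS=0
  L2 @0x17[17] → 0x18007  P=1,RW=1,US=1,PS=0
  ⇒ phys 0x18B14  [3 reads]

Access #0 PA: 0x18B14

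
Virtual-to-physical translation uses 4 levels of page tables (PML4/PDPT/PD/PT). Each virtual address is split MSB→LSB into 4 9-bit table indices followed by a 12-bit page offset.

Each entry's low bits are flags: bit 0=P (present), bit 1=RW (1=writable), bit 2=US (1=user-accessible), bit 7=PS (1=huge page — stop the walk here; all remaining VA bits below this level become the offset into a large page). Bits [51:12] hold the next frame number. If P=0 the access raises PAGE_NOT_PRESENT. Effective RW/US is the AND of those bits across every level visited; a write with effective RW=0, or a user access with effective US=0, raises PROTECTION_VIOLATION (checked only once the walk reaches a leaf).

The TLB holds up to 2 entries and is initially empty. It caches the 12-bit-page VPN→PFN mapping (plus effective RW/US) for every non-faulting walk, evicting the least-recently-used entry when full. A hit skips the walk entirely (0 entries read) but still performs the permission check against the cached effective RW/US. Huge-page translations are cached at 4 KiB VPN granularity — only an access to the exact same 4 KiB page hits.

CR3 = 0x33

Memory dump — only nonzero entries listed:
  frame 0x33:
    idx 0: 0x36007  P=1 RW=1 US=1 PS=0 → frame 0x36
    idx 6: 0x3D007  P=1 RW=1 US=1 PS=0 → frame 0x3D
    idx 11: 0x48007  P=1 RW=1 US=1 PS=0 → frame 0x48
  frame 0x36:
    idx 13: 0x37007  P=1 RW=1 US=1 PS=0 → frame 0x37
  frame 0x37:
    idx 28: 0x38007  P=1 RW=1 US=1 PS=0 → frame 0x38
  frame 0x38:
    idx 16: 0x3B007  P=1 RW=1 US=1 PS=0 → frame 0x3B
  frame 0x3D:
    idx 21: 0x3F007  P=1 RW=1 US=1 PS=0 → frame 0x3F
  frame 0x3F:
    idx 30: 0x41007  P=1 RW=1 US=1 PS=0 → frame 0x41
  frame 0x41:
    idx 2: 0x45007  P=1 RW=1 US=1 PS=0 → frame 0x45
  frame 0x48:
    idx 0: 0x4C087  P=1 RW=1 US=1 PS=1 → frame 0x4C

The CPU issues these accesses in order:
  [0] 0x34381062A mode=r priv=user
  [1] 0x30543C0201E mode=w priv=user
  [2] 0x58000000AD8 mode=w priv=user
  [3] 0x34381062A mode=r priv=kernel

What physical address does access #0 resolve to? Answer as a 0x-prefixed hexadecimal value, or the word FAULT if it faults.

Trace:
#0 VA=0x34381062A (r,user):
  lvl0: tbl 0x33, slot 0 ⇒ 0x36007 (P1/RW1/US1/PS0)
  lvl1: tbl 0x36, slot 13 ⇒ 0x37007 (P1/RW1/US1/PS0)
  lvl2: tbl 0x37, slot 28 ⇒ 0x38007 (P1/RW1/US1/PS0)
  lvl3: tbl 0x38, slot 16 ⇒ 0x3B007 (P1/RW1/US1/PS0)
  → PA=0x3B62A  (4 entries read)
#1 VA=0x30543C0201E (w,user):
  lvl0: tbl 0x33, slot 6 ⇒ 0x3D007 (P1/RW1/US1/PS0)
  lvl1: tbl 0x3D, slot 21 ⇒ 0x3F007 (P1/RW1/US1/PS0)
  lvl2: tbl 0x3F, slot 30 ⇒ 0x41007 (P1/RW1/US1/PS0)
  lvl3: tbl 0x41, slot 2 ⇒ 0x45007 (P1/RW1/US1/PS0)
  → PA=0x4501E  (4 entries read)
#2 VA=0x58000000AD8 (w,user):
  lvl0: tbl 0x33, slot 11 ⇒ 0x48007 (P1/RW1/US1/PS0)
  lvl1: tbl 0x48, slot 0 ⇒ 0x4C087 (P1/RW1/US1/PS1)
  → PA=0x4CAD8 (huge @L1)  (2 entries read)
#3 VA=0x34381062A (r,kernel):
  lvl0: tbl 0x33, slot 0 ⇒ 0x36007 (P1/RW1/US1/PS0)
  lvl1: tbl 0x36, slot 13 ⇒ 0x37007 (P1/RW1/US1/PS0)
  lvl2: tbl 0x37, slot 28 ⇒ 0x38007 (P1/RW1/US1/PS0)
  lvl3: tbl 0x38, slot 16 ⇒ 0x3B007 (P1/RW1/US1/PS0)
  → PA=0x3B62A  (4 entries read)

Access #0 PA: 0x3B62A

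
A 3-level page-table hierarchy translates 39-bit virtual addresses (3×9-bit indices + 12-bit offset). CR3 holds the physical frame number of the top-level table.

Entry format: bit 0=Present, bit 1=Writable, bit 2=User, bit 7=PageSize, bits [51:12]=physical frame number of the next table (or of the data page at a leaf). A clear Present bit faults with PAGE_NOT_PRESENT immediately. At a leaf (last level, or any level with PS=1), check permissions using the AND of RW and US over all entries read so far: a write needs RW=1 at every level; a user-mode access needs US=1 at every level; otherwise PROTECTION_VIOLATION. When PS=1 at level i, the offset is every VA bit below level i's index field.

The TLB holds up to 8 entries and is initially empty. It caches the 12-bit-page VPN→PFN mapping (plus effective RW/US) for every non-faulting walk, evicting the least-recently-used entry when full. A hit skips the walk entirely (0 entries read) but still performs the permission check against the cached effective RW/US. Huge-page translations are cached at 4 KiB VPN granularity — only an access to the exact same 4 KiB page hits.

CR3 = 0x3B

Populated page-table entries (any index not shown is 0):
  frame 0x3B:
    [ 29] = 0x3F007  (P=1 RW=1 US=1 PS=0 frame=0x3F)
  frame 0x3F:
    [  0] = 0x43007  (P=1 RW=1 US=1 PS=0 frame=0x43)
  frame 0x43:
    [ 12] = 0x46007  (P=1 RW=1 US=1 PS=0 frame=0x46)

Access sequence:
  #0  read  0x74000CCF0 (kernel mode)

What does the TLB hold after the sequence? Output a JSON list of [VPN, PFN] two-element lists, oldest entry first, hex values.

Walk each access:
#0 VA=0x74000CCF0 (r,kernel):
  lvl0: tbl 0x3B, slot 29 ⇒ 0x3F007 (P1/RW1/US1/PS0)
  lvl1: tbl 0x3F, slot 0 ⇒ 0x43007 (P1/RW1/US1/PS0)
  lvl2: tbl 0x43, slot 12 ⇒ 0x46007 (P1/RW1/US1/PS0)
  ⇒ phys 0x46CF0  [3 reads]

TLB: [["0x74000C", "0x46"]]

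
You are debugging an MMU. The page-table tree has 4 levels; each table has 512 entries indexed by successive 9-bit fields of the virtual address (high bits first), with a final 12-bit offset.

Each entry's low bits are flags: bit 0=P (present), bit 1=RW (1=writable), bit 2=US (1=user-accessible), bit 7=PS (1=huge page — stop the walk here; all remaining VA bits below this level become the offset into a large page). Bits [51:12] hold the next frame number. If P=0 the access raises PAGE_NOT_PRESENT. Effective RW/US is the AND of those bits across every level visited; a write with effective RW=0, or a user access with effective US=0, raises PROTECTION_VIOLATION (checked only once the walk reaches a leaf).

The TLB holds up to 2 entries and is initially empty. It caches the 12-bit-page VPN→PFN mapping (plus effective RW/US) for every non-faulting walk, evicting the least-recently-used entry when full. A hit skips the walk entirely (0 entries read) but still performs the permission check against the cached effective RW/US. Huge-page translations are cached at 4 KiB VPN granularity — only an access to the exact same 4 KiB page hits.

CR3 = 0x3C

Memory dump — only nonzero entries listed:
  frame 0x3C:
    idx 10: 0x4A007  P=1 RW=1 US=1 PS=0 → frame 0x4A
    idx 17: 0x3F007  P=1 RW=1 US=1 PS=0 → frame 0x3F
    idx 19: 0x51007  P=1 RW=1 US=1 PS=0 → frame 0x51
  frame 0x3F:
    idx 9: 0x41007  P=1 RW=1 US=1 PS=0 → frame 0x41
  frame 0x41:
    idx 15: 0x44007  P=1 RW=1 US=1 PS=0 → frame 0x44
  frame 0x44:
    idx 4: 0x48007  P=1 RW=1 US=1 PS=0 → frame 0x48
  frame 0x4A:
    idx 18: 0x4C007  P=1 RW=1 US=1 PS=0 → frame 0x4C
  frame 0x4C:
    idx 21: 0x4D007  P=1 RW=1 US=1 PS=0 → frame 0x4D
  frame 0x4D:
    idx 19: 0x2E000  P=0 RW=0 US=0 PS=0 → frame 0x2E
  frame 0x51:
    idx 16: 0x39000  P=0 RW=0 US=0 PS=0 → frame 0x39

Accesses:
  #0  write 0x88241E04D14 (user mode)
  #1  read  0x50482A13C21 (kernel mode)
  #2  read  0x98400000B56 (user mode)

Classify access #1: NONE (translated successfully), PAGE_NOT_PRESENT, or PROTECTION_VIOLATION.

Per-access translation:
#0 VA=0x88241E04D14 (w,user):
  lvl0: tbl 0x3C, slot 17 ⇒ 0x3F007 (P1/RW1/US1/PS0)
  lvl1: tbl 0x3F, slot 9 ⇒ 0x41007 (P1/RW1/US1/PS0)
  lvl2: tbl 0x41, slot 15 ⇒ 0x44007 (P1/RW1/US1/PS0)
  lvl3: tbl 0x44, slot 4 ⇒ 0x48007 (P1/RW1/US1/PS0)
  → PA=0x48D14  (4 entries read)
#1 VA=0x50482A13C21 (r,kernel):
  lvl0: tbl 0x3C, slot 10 ⇒ 0x4A007 (P1/RW1/US1/PS0)
  lvl1: tbl 0x4A, slot 18 ⇒ 0x4C007 (P1/RW1/US1/PS0)
  lvl2: tbl 0x4C, slot 21 ⇒ 0x4D007 (P1/RW1/US1/PS0)
  lvl3: tbl 0x4D, slot 19 ⇒ 0x2E000 (P0/RW0/US0/PS0)
  → PAGE_NOT_PRESENT  (4 entries read)
#2 VA=0x98400000B56 (r,user):
  lvl0: tbl 0x3C, slot 19 ⇒ 0x51007 (P1/RW1/US1/PS0)
  lvl1: tbl 0x51, slot 16 ⇒ 0x39000 (P0/RW0/US0/PS0)
  → PAGE_NOT_PRESENT  (2 entries read)

Access #1 fault: PAGE_NOT_PRESENT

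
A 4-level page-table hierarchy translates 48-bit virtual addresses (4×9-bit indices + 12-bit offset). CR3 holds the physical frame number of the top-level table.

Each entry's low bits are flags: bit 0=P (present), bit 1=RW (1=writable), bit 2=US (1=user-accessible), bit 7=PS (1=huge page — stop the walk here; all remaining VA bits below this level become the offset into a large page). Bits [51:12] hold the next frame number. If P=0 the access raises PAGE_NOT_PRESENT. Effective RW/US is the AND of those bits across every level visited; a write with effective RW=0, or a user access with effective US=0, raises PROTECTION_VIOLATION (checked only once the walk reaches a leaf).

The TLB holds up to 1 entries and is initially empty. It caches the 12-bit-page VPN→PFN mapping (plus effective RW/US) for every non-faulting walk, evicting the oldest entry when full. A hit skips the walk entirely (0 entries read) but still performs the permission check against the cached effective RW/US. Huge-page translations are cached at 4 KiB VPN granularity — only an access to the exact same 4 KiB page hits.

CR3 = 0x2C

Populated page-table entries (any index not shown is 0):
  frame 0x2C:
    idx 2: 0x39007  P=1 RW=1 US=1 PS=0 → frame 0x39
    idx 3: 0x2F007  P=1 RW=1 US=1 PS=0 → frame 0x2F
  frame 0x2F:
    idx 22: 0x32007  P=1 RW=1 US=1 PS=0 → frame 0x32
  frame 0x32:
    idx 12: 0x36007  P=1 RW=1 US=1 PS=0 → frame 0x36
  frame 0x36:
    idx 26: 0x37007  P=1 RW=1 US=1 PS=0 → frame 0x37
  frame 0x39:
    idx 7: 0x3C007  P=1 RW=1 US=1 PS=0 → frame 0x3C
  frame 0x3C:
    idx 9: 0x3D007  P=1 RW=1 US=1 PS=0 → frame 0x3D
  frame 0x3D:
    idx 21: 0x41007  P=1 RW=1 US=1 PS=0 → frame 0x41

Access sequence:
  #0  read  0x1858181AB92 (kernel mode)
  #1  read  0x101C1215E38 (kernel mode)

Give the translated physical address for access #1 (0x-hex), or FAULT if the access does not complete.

Per-access translation:
#0 VA=0x1858181AB92 (r,kernel):
  L0: frame=0x2C idx=3 entry=0x2F007 [P=1 RW=1 US=1 PS=0]
  L1: frame=0x2F idx=22 entry=0x32007 [P=1 RW=1 US=1 PS=0]
  L2: frame=0x32 idx=12 entry=0x36007 [P=1 RW=1 US=1 PS=0]
  L3: frame=0x36 idx=26 entry=0x37007 [P=1 RW=1 US=1 PS=0]
  → PA=0x37B92  (4 entries read)
#1 VA=0x101C1215E38 (r,kernel):
  L0: frame=0x2C idx=2 entry=0x39007 [P=1 RW=1 US=1 PS=0]
  L1: frame=0x39 idx=7 entry=0x3C007 [P=1 RW=1 US=1 PS=0]
  L2: frame=0x3C idx=9 entry=0x3D007 [P=1 RW=1 US=1 PS=0]
  L3: frame=0x3D idx=21 entry=0x41007 [P=1 RW=1 US=1 PS=0]
  → PA=0x41E38  (4 entries read)

Access #1 PA: 0x41E38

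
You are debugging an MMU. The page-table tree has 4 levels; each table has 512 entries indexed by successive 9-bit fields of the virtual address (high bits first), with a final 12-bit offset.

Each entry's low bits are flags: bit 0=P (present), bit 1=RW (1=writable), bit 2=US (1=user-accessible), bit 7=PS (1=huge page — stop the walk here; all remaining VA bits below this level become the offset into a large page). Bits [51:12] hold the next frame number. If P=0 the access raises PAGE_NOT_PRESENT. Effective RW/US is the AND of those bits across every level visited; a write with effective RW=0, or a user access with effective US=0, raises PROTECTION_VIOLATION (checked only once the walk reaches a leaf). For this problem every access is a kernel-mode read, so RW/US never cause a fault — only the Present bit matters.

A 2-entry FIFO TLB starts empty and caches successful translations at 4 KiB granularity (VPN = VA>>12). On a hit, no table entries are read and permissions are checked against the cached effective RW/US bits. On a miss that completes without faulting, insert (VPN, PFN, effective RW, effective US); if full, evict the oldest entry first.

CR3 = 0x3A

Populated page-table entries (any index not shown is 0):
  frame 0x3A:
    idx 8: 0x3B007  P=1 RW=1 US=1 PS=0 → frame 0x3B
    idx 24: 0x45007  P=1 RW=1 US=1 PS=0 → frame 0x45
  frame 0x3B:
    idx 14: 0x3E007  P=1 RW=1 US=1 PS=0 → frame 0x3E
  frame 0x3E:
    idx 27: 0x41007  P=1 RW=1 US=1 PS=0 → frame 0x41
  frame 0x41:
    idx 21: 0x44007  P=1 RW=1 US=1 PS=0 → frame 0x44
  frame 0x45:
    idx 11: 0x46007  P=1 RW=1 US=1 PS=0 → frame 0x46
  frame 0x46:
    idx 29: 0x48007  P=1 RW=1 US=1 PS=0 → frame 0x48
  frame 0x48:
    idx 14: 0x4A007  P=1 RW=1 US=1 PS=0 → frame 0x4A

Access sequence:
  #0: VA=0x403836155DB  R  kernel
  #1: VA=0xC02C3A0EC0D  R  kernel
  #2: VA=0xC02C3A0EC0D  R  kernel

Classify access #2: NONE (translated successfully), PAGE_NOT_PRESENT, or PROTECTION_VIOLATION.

Per-access translation:
#0 VA=0x403836155DB (r,kernel):
  L0 @0x3A[8] → 0x3B007  P=1,RW=1,US=1,PS=0
  L1 @0x3B[14] → 0x3E007  P=1,RW=1,US=1,PS=0
  L2 @0x3E[27] → 0x41007  P=1,RW=1,US=1,PS=0
  L3 @0x41[21] → 0x44007  P=1,RW=1,US=1,PS=0
  ⇒ phys 0x445DB  [4 reads]
#1 VA=0xC02C3A0EC0D (r,kernel):
  L0 @0x3A[24] → 0x45007  P=1,RW=1,US=1,PS=0
  L1 @0x45[11] → 0x46007  P=1,RW=1,US=1,PS=0
  L2 @0x46[29] → 0x48007  P=1,RW=1,US=1,PS=0
  L3 @0x48[14] → 0x4A007  P=1,RW=1,US=1,PS=0
  ⇒ phys 0x4AC0D  [4 reads]
#2 VA=0xC02C3A0EC0D (r,kernel):
  TLB hit vpn=0xC02C3A0E → PA=0x4AC0D

Access #2 fault: NONE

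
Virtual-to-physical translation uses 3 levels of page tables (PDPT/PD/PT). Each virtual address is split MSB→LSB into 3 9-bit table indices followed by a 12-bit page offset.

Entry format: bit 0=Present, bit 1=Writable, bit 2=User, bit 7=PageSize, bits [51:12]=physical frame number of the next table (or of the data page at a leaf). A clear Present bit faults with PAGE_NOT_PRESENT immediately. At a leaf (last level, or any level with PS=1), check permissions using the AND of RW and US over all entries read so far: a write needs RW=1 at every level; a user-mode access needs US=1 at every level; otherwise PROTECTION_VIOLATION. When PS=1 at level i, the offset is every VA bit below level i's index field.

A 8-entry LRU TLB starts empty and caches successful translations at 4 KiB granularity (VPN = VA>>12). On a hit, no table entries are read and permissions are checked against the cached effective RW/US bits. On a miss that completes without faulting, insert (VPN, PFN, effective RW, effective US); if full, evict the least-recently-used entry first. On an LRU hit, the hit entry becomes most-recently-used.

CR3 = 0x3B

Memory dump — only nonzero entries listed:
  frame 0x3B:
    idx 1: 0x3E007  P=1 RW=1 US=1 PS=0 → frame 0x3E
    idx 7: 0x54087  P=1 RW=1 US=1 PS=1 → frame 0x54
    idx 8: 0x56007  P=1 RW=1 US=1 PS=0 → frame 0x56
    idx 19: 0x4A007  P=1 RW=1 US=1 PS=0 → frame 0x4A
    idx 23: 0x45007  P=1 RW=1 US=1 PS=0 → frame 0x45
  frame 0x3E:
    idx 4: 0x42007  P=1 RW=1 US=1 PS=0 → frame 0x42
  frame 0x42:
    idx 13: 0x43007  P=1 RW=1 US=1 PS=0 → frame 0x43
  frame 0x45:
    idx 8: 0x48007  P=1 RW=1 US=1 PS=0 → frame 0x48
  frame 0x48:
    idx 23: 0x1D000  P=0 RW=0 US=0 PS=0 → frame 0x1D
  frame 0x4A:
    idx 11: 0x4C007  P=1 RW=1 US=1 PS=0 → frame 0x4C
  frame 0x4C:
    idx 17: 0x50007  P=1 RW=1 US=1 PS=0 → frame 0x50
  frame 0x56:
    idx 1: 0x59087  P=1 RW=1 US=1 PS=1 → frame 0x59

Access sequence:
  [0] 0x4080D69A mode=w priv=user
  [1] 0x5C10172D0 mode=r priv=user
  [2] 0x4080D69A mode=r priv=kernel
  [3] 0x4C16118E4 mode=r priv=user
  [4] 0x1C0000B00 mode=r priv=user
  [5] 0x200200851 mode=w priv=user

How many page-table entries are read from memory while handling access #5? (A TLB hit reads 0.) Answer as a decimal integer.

Walk each access:
#0 VA=0x4080D69A (w,user):
  lvl0: tbl 0x3B, slot 1 ⇒ 0x3E007 (P1/RW1/US1/PS0)
  lvl1: tbl 0x3E, slot 4 ⇒ 0x42007 (P1/RW1/US1/PS0)
  lvl2: tbl 0x42, slot 13 ⇒ 0x43007 (P1/RW1/US1/PS0)
  ✓ 0x4369A  — 3 lookups
#1 VA=0x5C10172D0 (r,user):
  lvl0: tbl 0x3B, slot 23 ⇒ 0x45007 (P1/RW1/US1/PS0)
  lvl1: tbl 0x45, slot 8 ⇒ 0x48007 (P1/RW1/US1/PS0)
  lvl2: tbl 0x48, slot 23 ⇒ 0x1D000 (P0/RW0/US0/PS0)
  → PAGE_NOT_PRESENT  (3 entries read)
#2 VA=0x4080D69A (r,kernel):
  TLB hit vpn=0x4080D → PA=0x4369A
#3 VA=0x4C16118E4 (r,user):
  lvl0: tbl 0x3B, slot 19 ⇒ 0x4A007 (P1/RW1/US1/PS0)
  lvl1: tbl 0x4A, slot 11 ⇒ 0x4C007 (P1/RW1/US1/PS0)
  lvl2: tbl 0x4C, slot 17 ⇒ 0x50007 (P1/RW1/US1/PS0)
  ✓ 0x508E4  — 3 lookups
#4 VA=0x1C0000B00 (r,user):
  lvl0: tbl 0x3B, slot 7 ⇒ 0x54087 (P1/RW1/US1/PS1)
  ✓ 0x54B00 (huge @L0)  — 1 lookups
#5 VA=0x200200851 (w,user):
  lvl0: tbl 0x3B, slot 8 ⇒ 0x56007 (P1/RW1/US1/PS0)
  lvl1: tbl 0x56, slot 1 ⇒ 0x59087 (P1/RW1/US1/PS1)
  ✓ 0x59851 (huge @L1)  — 2 lookups

Entries read for #5: 2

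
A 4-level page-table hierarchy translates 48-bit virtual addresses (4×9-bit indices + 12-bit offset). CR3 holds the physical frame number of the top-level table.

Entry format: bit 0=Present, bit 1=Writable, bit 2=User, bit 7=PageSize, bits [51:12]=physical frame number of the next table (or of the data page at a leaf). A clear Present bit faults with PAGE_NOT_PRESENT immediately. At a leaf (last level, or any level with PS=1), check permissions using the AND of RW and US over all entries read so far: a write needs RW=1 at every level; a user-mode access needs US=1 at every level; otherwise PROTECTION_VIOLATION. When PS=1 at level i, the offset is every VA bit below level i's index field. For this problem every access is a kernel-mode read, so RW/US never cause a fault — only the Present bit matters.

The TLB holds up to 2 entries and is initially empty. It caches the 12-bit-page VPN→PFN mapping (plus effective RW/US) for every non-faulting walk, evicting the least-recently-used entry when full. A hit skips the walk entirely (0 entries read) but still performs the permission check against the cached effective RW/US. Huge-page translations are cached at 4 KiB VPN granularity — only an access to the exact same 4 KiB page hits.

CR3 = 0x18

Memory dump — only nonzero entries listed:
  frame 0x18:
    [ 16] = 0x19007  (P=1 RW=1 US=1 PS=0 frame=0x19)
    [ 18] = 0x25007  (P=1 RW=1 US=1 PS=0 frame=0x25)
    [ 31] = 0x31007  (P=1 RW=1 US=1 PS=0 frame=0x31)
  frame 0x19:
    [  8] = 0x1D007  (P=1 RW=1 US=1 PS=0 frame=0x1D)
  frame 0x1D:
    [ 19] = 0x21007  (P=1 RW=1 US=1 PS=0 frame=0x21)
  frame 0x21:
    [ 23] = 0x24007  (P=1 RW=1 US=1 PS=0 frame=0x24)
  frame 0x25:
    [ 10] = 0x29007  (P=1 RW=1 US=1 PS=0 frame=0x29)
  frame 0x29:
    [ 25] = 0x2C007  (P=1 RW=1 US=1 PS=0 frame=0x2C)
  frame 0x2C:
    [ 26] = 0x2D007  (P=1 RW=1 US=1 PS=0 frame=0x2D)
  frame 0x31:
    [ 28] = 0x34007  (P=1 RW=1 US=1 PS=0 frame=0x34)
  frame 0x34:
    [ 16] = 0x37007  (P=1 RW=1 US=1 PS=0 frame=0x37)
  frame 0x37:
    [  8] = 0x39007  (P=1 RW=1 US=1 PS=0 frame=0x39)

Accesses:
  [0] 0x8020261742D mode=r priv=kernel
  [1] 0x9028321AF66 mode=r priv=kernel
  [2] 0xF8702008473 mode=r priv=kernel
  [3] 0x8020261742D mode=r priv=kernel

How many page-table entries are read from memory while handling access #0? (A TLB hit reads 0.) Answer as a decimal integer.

Trace:
#0 VA=0x8020261742D (r,kernel):
  L0: frame=0x18 idx=16 entry=0x19007 [P=1 RW=1 US=1 PS=0]
  L1: frame=0x19 idx=8 entry=0x1D007 [P=1 RW=1 US=1 PS=0]
  L2: frame=0x1D idx=19 entry=0x21007 [P=1 RW=1 US=1 PS=0]
  L3: frame=0x21 idx=23 entry=0x24007 [P=1 RW=1 US=1 PS=0]
  ⇒ phys 0x2442D  [4 reads]
#1 VA=0x9028321AF66 (r,kernel):
  L0: frame=0x18 idx=18 entry=0x25007 [P=1 RW=1 US=1 PS=0]
  L1: frame=0x25 idx=10 entry=0x29007 [P=1 RW=1 US=1 PS=0]
  L2: frame=0x29 idx=25 entry=0x2C007 [P=1 RW=1 US=1 PS=0]
  L3: frame=0x2C idx=26 entry=0x2D007 [P=1 RW=1 US=1 PS=0]
  ⇒ phys 0x2DF66  [4 reads]
#2 VA=0xF8702008473 (r,kernel):
  L0: frame=0x18 idx=31 entry=0x31007 [P=1 RW=1 US=1 PS=0]
  L1: frame=0x31 idx=28 entry=0x34007 [P=1 RW=1 US=1 PS=0]
  L2: frame=0x34 idx=16 entry=0x37007 [P=1 RW=1 US=1 PS=0]
  L3: frame=0x37 idx=8 entry=0x39007 [P=1 RW=1 US=1 PS=0]
  ⇒ phys 0x39473  [4 reads]
#3 VA=0x8020261742D (r,kernel):
  L0: frame=0x18 idx=16 entry=0x19007 [P=1 RW=1 US=1 PS=0]
  L1: frame=0x19 idx=8 entry=0x1D007 [P=1 RW=1 US=1 PS=0]
  L2: frame=0x1D idx=19 entry=0x21007 [P=1 RW=1 US=1 PS=0]
  L3: frame=0x21 idx=23 entry=0x24007 [P=1 RW=1 US=1 PS=0]
  ⇒ phys 0x2442D  [4 reads]

Entries read for #0: 4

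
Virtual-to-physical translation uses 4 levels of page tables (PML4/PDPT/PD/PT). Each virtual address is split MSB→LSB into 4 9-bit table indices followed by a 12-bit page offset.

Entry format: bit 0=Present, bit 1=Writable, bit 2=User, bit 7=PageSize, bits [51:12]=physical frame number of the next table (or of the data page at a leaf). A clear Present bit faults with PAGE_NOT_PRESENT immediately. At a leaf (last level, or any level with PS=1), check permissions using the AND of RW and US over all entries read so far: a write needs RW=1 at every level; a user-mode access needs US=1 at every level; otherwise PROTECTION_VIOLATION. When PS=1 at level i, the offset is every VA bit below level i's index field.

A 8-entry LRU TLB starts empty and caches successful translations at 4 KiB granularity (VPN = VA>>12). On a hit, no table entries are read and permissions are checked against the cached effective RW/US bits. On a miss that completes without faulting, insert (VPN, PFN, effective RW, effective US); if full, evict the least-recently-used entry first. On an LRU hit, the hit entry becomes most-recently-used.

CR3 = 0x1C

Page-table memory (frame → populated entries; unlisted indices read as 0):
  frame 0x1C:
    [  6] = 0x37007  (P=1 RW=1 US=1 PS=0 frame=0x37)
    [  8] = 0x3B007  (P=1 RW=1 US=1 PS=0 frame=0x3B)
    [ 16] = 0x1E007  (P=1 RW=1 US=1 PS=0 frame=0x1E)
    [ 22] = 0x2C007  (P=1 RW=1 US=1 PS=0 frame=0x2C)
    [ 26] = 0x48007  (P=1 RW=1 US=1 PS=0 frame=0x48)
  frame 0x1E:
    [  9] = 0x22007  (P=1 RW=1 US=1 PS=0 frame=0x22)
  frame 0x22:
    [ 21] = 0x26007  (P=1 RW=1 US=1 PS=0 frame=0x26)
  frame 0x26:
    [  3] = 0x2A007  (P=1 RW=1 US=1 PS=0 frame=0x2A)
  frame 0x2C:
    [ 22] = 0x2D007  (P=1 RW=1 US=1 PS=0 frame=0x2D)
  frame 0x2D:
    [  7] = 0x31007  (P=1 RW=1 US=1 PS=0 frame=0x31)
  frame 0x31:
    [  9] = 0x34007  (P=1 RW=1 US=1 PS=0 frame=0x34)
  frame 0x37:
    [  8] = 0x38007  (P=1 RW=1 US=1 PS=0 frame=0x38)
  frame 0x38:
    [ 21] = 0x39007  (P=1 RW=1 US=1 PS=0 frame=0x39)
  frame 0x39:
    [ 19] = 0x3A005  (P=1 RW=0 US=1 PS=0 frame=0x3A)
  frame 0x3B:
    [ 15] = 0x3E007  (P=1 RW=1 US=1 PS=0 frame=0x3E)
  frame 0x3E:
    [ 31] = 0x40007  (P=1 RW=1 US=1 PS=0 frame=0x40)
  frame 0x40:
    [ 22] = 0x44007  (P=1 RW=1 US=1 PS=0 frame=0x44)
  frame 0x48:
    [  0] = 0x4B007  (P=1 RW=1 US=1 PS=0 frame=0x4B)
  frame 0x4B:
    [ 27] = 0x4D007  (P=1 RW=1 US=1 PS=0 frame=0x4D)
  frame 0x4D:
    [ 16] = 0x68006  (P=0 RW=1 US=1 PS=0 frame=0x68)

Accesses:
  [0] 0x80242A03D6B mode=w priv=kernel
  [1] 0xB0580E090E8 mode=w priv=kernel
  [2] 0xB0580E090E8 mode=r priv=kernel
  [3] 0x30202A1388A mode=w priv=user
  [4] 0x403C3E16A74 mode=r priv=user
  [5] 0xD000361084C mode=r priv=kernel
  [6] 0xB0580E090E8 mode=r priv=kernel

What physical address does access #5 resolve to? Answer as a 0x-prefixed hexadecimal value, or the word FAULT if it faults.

Per-access translation:
#0 VA=0x80242A03D6B (w,kernel):
  L0: frame=0x1C idx=16 entry=0x1E007 [P=1 RW=1 US=1 PS=0]
  L1: frame=0x1E idx=9 entry=0x22007 [P=1 RW=1 US=1 PS=0]
  L2: frame=0x22 idx=21 entry=0x26007 [P=1 RW=1 US=1 PS=0]
  L3: frame=0x26 idx=3 entry=0x2A007 [P=1 RW=1 US=1 PS=0]
  → PA=0x2AD6B  (4 entries read)
#1 VA=0xB0580E090E8 (w,kernel):
  L0: frame=0x1C idx=22 entry=0x2C007 [P=1 RW=1 US=1 PS=0]
  L1: frame=0x2C idx=22 entry=0x2D007 [P=1 RW=1 US=1 PS=0]
  L2: frame=0x2D idx=7 entry=0x31007 [P=1 RW=1 US=1 PS=0]
  L3: frame=0x31 idx=9 entry=0x34007 [P=1 RW=1 US=1 PS=0]
  → PA=0x340E8  (4 entries read)
#2 VA=0xB0580E090E8 (r,kernel):
  TLB hit vpn=0xB0580E09 → PA=0x340E8
#3 VA=0x30202A1388A (w,user):
  L0: frame=0x1C idx=6 entry=0x37007 [P=1 RW=1 US=1 PS=0]
  L1: frame=0x37 idx=8 entry=0x38007 [P=1 RW=1 US=1 PS=0]
  L2: frame=0x38 idx=21 entry=0x39007 [P=1 RW=1 US=1 PS=0]
  L3: frame=0x39 idx=19 entry=0x3A005 [P=1 RW=0 US=1 PS=0]
  → PROTECTION_VIOLATION  (4 entries read)
#4 VA=0x403C3E16A74 (r,user):
  L0: frame=0x1C idx=8 entry=0x3B007 [P=1 RW=1 US=1 PS=0]
  L1: frame=0x3B idx=15 entry=0x3E007 [P=1 RW=1 US=1 PS=0]
  L2: frame=0x3E idx=31 entry=0x40007 [P=1 RW=1 US=1 PS=0]
  L3: frame=0x40 idx=22 entry=0x44007 [P=1 RW=1 US=1 PS=0]
  → PA=0x44A74  (4 entries read)
#5 VA=0xD000361084C (r,kernel):
  L0: frame=0x1C idx=26 entry=0x48007 [P=1 RW=1 US=1 PS=0]
  L1: frame=0x48 idx=0 entry=0x4B007 [P=1 RW=1 US=1 PS=0]
  L2: frame=0x4B idx=27 entry=0x4D007 [P=1 RW=1 US=1 PS=0]
  L3: frame=0x4D idx=16 entry=0x68006 [P=0 RW=1 US=1 PS=0]
  → PAGE_NOT_PRESENT  (4 entries read)
#6 VA=0xB0580E090E8 (r,kernel):
  TLB hit vpn=0xB0580E09 → PA=0x340E8

Access #5 PA: FAULT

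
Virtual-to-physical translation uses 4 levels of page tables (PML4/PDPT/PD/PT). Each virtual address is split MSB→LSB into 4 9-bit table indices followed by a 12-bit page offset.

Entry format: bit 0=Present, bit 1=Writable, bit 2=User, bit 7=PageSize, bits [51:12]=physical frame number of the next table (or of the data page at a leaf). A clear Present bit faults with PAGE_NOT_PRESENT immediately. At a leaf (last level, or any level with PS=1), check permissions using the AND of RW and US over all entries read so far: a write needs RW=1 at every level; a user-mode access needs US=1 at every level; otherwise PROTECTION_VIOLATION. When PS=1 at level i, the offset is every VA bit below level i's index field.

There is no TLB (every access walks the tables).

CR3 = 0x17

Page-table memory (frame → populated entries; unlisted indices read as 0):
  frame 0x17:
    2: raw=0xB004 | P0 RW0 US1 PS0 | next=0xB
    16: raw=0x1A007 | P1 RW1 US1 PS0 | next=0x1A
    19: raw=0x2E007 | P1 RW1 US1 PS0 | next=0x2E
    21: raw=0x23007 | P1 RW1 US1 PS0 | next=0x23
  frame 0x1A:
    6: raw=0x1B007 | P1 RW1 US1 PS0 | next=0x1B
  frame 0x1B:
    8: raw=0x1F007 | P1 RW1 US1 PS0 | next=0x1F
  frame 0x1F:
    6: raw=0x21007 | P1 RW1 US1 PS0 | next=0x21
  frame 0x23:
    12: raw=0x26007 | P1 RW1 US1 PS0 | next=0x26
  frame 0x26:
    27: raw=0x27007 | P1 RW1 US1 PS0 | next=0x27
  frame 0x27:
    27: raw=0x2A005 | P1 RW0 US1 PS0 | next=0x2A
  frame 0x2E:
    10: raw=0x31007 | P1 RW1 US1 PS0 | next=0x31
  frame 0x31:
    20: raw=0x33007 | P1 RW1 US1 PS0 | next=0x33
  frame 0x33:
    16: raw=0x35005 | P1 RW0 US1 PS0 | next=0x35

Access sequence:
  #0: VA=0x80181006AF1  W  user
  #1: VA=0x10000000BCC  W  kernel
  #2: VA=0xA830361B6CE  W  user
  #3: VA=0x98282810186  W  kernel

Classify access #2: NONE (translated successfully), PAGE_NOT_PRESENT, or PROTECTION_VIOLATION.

Walk each access:
#0 VA=0x80181006AF1 (w,user):
  lvl0: tbl 0x17, slot 16 ⇒ 0x1A007 (P1/RW1/US1/PS0)
  lvl1: tbl 0x1A, slot 6 ⇒ 0x1B007 (P1/RW1/US1/PS0)
  lvl2: tbl 0x1B, slot 8 ⇒ 0x1F007 (P1/RW1/US1/PS0)
  lvl3: tbl 0x1F, slot 6 ⇒ 0x21007 (P1/RW1/US1/PS0)
  ✓ 0x21AF1  — 4 lookups
#1 VA=0x10000000BCC (w,kernel):
  lvl0: tbl 0x17, slot 2 ⇒ 0xB004 (P0/RW0/US1/PS0)
  ✗ PAGE_NOT_PRESENT  [1 reads]
#2 VA=0xA830361B6CE (w,user):
  lvl0: tbl 0x17, slot 21 ⇒ 0x23007 (P1/RW1/US1/PS0)
  lvl1: tbl 0x23, slot 12 ⇒ 0x26007 (P1/RW1/US1/PS0)
  lvl2: tbl 0x26, slot 27 ⇒ 0x27007 (P1/RW1/US1/PS0)
  lvl3: tbl 0x27, slot 27 ⇒ 0x2A005 (P1/RW0/US1/PS0)
  ✗ PROTECTION_VIOLATION  [4 reads]
#3 VA=0x98282810186 (w,kernel):
  lvl0: tbl 0x17, slot 19 ⇒ 0x2E007 (P1/RW1/US1/PS0)
  lvl1: tbl 0x2E, slot 10 ⇒ 0x31007 (P1/RW1/US1/PS0)
  lvl2: tbl 0x31, slot 20 ⇒ 0x33007 (P1/RW1/US1/PS0)
  lvl3: tbl 0x33, slot 16 ⇒ 0x35005 (P1/RW0/US1/PS0)
  ✗ PROTECTION_VIOLATION  [4 reads]

Access #2 fault: PROTECTION_VIOLATION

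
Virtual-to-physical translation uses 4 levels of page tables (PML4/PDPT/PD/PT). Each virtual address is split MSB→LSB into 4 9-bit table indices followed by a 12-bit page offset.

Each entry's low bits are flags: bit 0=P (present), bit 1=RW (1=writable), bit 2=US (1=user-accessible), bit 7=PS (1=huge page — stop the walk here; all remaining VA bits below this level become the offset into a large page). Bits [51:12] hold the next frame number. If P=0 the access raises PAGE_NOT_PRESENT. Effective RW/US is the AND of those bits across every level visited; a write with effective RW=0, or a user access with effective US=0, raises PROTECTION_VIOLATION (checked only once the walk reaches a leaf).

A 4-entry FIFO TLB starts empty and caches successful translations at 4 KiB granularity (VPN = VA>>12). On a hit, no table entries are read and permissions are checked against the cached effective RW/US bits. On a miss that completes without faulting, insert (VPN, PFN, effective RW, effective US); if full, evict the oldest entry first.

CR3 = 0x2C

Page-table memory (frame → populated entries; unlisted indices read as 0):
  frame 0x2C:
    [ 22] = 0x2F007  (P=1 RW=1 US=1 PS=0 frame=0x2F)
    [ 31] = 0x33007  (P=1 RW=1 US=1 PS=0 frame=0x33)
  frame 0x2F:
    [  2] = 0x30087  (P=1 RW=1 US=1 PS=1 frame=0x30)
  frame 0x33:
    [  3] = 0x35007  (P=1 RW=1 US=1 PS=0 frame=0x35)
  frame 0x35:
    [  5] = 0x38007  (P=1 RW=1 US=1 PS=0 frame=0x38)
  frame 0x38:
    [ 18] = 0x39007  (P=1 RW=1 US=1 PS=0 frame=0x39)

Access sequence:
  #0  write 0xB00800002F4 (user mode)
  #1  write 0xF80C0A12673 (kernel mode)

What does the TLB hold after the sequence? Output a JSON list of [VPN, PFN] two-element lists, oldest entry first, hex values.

Trace:
#0 VA=0xB00800002F4 (w,user):
  lvl0: tbl 0x2C, slot 22 ⇒ 0x2F007 (P1/RW1/US1/PS0)
  lvl1: tbl 0x2F, slot 2 ⇒ 0x30087 (P1/RW1/US1/PS1)
  ⇒ phys 0x302F4 (huge @L1)  [2 reads]
#1 VA=0xF80C0A12673 (w,kernel):
  lvl0: tbl 0x2C, slot 31 ⇒ 0x33007 (P1/RW1/US1/PS0)
  lvl1: tbl 0x33, slot 3 ⇒ 0x35007 (P1/RW1/US1/PS0)
  lvl2: tbl 0x35, slot 5 ⇒ 0x38007 (P1/RW1/US1/PS0)
  lvl3: tbl 0x38, slot 18 ⇒ 0x39007 (P1/RW1/US1/PS0)
  ⇒ phys 0x39673  [4 reads]

TLB: [["0xB0080000", "0x30"], ["0xF80C0A12", "0x39"]]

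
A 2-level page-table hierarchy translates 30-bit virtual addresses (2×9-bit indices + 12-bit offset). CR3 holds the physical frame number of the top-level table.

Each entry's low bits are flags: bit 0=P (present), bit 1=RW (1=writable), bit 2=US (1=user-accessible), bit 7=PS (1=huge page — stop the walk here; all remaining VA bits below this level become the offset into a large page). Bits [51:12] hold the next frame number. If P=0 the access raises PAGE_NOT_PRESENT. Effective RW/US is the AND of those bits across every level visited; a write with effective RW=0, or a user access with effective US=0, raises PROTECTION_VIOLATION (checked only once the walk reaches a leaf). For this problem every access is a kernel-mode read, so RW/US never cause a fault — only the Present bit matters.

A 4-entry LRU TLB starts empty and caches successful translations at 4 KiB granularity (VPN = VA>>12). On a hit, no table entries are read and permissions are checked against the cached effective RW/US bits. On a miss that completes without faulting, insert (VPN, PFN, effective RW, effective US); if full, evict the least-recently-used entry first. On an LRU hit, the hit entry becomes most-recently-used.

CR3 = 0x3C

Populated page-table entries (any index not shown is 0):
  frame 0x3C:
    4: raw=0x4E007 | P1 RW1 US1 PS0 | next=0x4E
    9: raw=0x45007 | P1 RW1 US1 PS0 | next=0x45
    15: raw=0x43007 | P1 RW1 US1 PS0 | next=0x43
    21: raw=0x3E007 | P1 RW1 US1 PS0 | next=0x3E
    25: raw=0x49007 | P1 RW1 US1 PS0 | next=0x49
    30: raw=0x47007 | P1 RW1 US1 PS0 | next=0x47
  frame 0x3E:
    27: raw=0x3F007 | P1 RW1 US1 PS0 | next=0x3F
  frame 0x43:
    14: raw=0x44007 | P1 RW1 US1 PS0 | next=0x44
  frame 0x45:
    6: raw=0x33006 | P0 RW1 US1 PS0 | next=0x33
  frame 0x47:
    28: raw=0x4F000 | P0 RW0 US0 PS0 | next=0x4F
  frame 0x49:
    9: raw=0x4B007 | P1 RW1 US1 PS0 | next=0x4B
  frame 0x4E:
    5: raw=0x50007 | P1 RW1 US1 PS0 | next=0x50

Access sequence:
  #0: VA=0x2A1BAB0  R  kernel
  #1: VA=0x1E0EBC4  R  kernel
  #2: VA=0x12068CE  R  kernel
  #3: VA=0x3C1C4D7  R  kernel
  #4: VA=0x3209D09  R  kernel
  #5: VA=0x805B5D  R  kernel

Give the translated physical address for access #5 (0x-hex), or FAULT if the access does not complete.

Per-access translation:
#0 VA=0x2A1BAB0 (r,kernel):
  L0: frame=0x3C idx=21 entry=0x3E007 [P=1 RW=1 US=1 PS=0]
  L1: frame=0x3E idx=27 entry=0x3F007 [P=1 RW=1 US=1 PS=0]
  ⇒ phys 0x3FAB0  [2 reads]
#1 VA=0x1E0EBC4 (r,kernel):
  L0: frame=0x3C idx=15 entry=0x43007 [P=1 RW=1 US=1 PS=0]
  L1: frame=0x43 idx=14 entry=0x44007 [P=1 RW=1 US=1 PS=0]
  ⇒ phys 0x44BC4  [2 reads]
#2 VA=0x12068CE (r,kernel):
  L0: frame=0x3C idx=9 entry=0x45007 [P=1 RW=1 US=1 PS=0]
  L1: frame=0x45 idx=6 entry=0x33006 [P=0 RW=1 US=1 PS=0]
  ✗ PAGE_NOT_PRESENT  [2 reads]
#3 VA=0x3C1C4D7 (r,kernel):
  L0: frame=0x3C idx=30 entry=0x47007 [P=1 RW=1 US=1 PS=0]
  L1: frame=0x47 idx=28 entry=0x4F000 [P=0 RW=0 US=0 PS=0]
  ✗ PAGE_NOT_PRESENT  [2 reads]
#4 VA=0x3209D09 (r,kernel):
  L0: frame=0x3C idx=25 entry=0x49007 [P=1 RW=1 US=1 PS=0]
  L1: frame=0x49 idx=9 entry=0x4B007 [P=1 RW=1 US=1 PS=0]
  ⇒ phys 0x4BD09  [2 reads]
#5 VA=0x805B5D (r,kernel):
  L0: frame=0x3C idx=4 entry=0x4E007 [P=1 RW=1 US=1 PS=0]
  L1: frame=0x4E idx=5 entry=0x50007 [P=1 RW=1 US=1 PS=0]
  ⇒ phys 0x50B5D  [2 reads]

Access #5 PA: 0x50B5D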